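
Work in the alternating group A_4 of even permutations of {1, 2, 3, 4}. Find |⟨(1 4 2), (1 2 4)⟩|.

3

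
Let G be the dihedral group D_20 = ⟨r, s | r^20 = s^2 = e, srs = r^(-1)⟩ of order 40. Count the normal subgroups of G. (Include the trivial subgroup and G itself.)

G has 48 subgroups. Checking conjugation-invariance by order — order 1: 1/1 normal; order 2: 1/21 normal; order 4: 1/11 normal; order 5: 1/1 normal; order 8: 0/5 normal; order 10: 1/5 normal; order 20: 3/3 normal; order 40: 1/1 normal.
Total normal subgroups: 9.

9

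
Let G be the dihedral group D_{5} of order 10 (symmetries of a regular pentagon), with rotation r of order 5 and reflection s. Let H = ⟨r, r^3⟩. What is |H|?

5

|⟨r⟩| = 5 and |⟨r^3⟩| = 5, so |H| is a multiple of lcm(5, 5) = 5 and divides |G| = 10.
Closing under the operation: H = {e, r, r^2, r^3, r^4}, so |H| = 5.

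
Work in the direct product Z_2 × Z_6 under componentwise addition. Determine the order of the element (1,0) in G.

2

The order of (1,0) in Z_2 × Z_6 is lcm(ord(1) in Z_2, ord(0) in Z_6).
ord(1) = 2 and ord(0) = 1, so |⟨(1,0)⟩| = lcm(2, 1) = 2.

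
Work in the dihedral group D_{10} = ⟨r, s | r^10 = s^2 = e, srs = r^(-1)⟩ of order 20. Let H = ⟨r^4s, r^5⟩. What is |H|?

|⟨r^4s⟩| = 2 and |⟨r^5⟩| = 2, so |H| is a multiple of lcm(2, 2) = 2 and divides |G| = 20.
Closing under the operation: H = {e, r^5, r^4s, r^9s}, so |H| = 4.

4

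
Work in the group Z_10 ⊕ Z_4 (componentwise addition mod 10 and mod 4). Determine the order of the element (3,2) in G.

The order of (3,2) in Z_10 × Z_4 is lcm(ord(3) in Z_10, ord(2) in Z_4).
ord(3) = 10 and ord(2) = 2, so |⟨(3,2)⟩| = lcm(10, 2) = 10.

10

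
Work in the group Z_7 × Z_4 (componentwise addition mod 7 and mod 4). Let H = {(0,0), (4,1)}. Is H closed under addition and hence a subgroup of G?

No

(4,1) ∈ H but its inverse (3,3) ∉ H, so H is not a subgroup.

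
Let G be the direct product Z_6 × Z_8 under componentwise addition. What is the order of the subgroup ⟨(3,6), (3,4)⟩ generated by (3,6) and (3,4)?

|⟨(3,6)⟩| = 4 and |⟨(3,4)⟩| = 2, so |H| is a multiple of lcm(4, 2) = 4 and divides |G| = 48.
Closing under the operation: H = {(0,0), (0,2), (0,4), (0,6), (3,0), (3,2), (3,4), (3,6)}, so |H| = 8.

8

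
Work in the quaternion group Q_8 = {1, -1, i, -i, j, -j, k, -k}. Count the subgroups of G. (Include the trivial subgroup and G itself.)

6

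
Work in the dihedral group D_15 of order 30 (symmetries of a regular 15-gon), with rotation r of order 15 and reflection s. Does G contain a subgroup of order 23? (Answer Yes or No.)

No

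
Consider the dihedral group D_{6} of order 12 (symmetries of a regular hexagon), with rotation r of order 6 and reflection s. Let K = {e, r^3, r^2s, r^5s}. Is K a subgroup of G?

|K| = 4 divides |G| = 12, consistent with Lagrange.
K contains the identity, every element's inverse is in K, and K is closed under ·: it is a subgroup.

Yes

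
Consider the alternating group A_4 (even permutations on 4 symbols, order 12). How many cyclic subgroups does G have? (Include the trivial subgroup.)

8

A cyclic subgroup of order d is generated by each of its φ(d) elements of order d, so the cyclic subgroups of order d number (#elements of order d)/φ(d).
Cyclic subgroups by order — order 1: 1; order 2: 3; order 3: 4.
Total: 8.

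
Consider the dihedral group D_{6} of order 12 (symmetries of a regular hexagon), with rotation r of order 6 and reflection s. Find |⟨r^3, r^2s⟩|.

4

|⟨r^3⟩| = 2 and |⟨r^2s⟩| = 2, so |H| is a multiple of lcm(2, 2) = 2 and divides |G| = 12.
Closing under the operation: H = {e, r^3, r^2s, r^5s}, so |H| = 4.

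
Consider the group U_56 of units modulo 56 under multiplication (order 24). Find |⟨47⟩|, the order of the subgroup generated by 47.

Compute successive powers of 47 mod 56: 47, 25, 55, 9, 31, 1; 47^6 ≡ 1 (mod 56).
So |⟨47⟩| = 6.

6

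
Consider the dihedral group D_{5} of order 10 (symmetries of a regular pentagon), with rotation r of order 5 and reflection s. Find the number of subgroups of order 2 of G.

|G| = 10 and 2 | 10, so subgroups of order 2 are possible by Lagrange.
The subgroups of order 2 are: {e, r^2s}; {e, r^3s}; {e, r^4s}; {e, rs}; … (5 in all).
So G has 5 subgroups of order 2.

5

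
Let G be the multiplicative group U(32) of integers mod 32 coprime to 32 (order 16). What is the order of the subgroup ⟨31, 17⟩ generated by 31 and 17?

4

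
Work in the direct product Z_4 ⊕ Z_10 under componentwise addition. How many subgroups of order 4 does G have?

3

|G| = 40 and 4 | 40, so subgroups of order 4 are possible by Lagrange.
The subgroups of order 4 are: {(0,0), (0,5), (2,0), (2,5)}; {(0,0), (1,0), (2,0), (3,0)}; {(0,0), (1,5), (2,0), (3,5)}.
So G has 3 subgroups of order 4.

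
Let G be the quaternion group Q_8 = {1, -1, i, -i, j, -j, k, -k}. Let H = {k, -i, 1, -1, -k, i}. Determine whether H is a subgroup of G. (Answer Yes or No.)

|H| = 6 does not divide |G| = 8, so by Lagrange H is not a subgroup.

No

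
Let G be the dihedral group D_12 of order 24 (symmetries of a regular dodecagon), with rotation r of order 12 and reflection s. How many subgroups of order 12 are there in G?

3

|G| = 24 and 12 | 24, so subgroups of order 12 are possible by Lagrange.
The subgroups of order 12 are: {e, r, r^2, r^3, r^4, r^5, r^6, r^7, r^8, r^9, r^10, r^11}; {e, r^2, r^4, r^6, r^8, r^10, s, r^2s, r^4s, r^6s, r^8s, r^10s}; {e, r^2, r^4, r^6, r^8, r^10, rs, r^3s, r^5s, r^7s, r^9s, r^11s}.
So G has 3 subgroups of order 12.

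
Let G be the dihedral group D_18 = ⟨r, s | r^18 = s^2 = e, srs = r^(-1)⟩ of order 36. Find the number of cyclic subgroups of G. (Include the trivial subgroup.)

24

A cyclic subgroup of order d is generated by each of its φ(d) elements of order d, so the cyclic subgroups of order d number (#elements of order d)/φ(d).
Cyclic subgroups by order — order 1: 1; order 2: 19; order 3: 1; order 6: 1; order 9: 1; order 18: 1.
Total: 24.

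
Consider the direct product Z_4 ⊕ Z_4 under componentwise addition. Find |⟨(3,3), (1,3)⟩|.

8

|⟨(3,3)⟩| = 4 and |⟨(1,3)⟩| = 4, so |H| is a multiple of lcm(4, 4) = 4 and divides |G| = 16.
Closing under the operation: H = {(0,0), (0,2), (1,1), (1,3), (2,0), (2,2), (3,1), (3,3)}, so |H| = 8.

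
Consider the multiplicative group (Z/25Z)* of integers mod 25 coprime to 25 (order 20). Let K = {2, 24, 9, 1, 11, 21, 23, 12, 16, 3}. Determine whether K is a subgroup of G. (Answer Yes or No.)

No

2 ∈ K but its inverse 13 ∉ K, so K is not a subgroup.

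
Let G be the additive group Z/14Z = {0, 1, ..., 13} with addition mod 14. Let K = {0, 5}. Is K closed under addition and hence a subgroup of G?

No

5 ∈ K but its inverse 9 ∉ K, so K is not a subgroup.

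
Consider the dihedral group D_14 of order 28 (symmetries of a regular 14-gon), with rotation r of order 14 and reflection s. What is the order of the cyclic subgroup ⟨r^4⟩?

7

Computing powers of r^4: the smallest k with (r^4)^k = e is k = 7.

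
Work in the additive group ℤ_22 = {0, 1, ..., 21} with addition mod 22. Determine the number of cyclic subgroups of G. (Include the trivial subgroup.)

A cyclic subgroup of order d is generated by each of its φ(d) elements of order d, so the cyclic subgroups of order d number (#elements of order d)/φ(d).
Cyclic subgroups by order — order 1: 1; order 2: 1; order 11: 1; order 22: 1.
Total: 4.

4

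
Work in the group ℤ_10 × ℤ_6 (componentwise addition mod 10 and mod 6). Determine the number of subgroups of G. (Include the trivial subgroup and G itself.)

20

|G| = 60, so by Lagrange every subgroup order divides 60. Divisors: 1, 2, 3, 4, 5, 6, 10, 12, 15, 20, 30, 60.
Subgroups by order — order 1: 1; order 2: 3; order 3: 1; order 4: 1; order 5: 1; order 6: 3; order 10: 3; order 12: 1; order 15: 1; order 20: 1; order 30: 3; order 60: 1.
Total: 1 + 3 + 1 + 1 + 1 + 3 + 3 + 1 + 1 + 1 + 3 + 1 = 20.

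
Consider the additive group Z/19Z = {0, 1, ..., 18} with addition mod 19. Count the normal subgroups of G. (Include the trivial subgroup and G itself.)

2

G is abelian, so every subgroup is normal.
G has 2 subgroups in total, hence 2 normal subgroups.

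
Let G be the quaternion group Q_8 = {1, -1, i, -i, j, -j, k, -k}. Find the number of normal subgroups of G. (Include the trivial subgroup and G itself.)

G has 6 subgroups. Checking conjugation-invariance by order — order 1: 1/1 normal; order 2: 1/1 normal; order 4: 3/3 normal; order 8: 1/1 normal.
Total normal subgroups: 6.

6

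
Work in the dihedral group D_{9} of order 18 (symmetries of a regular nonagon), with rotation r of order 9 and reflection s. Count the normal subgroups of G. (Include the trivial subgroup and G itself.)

4

G has 16 subgroups. Checking conjugation-invariance by order — order 1: 1/1 normal; order 2: 0/9 normal; order 3: 1/1 normal; order 6: 0/3 normal; order 9: 1/1 normal; order 18: 1/1 normal.
Total normal subgroups: 4.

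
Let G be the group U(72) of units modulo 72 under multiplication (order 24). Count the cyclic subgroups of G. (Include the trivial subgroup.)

Each element a generates a cyclic subgroup ⟨a⟩; distinct elements may generate the same one (a cyclic group of order d has φ(d) generators).
Cyclic subgroups by order — order 1: 1; order 2: 7; order 3: 1; order 6: 7.
Total: 16.

16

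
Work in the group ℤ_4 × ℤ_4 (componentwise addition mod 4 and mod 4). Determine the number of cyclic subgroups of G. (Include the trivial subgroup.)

10

A cyclic subgroup of order d is generated by each of its φ(d) elements of order d, so the cyclic subgroups of order d number (#elements of order d)/φ(d).
Cyclic subgroups by order — order 1: 1; order 2: 3; order 4: 6.
Total: 10.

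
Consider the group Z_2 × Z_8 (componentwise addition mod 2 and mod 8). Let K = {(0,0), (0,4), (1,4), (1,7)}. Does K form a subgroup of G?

(1,7) ∈ K but its inverse (1,1) ∉ K, so K is not a subgroup.

No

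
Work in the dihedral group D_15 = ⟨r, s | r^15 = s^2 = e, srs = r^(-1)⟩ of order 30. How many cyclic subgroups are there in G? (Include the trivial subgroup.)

Group the elements of G by the cyclic subgroup they generate; each cyclic subgroup of order d accounts for φ(d) elements.
Cyclic subgroups by order — order 1: 1; order 2: 15; order 3: 1; order 5: 1; order 15: 1.
Total: 19.

19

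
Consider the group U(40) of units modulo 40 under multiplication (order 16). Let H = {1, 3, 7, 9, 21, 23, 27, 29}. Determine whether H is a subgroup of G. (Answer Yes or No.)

|H| = 8 divides |G| = 16, consistent with Lagrange.
H contains the identity, every element's inverse is in H, and H is closed under ·: it is a subgroup.

Yes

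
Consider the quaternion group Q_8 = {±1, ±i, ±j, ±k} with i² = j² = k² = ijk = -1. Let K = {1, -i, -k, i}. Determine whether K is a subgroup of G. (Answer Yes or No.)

No

-k ∈ K but its inverse k ∉ K, so K is not a subgroup.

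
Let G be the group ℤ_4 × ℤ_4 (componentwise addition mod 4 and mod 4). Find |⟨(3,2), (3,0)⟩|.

|⟨(3,2)⟩| = 4 and |⟨(3,0)⟩| = 4, so |H| is a multiple of lcm(4, 4) = 4 and divides |G| = 16.
Closing under the operation: H = {(0,0), (0,2), (1,0), (1,2), (2,0), (2,2), (3,0), (3,2)}, so |H| = 8.

8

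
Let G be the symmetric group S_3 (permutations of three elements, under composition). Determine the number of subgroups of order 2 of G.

3

|G| = 6 and 2 | 6, so subgroups of order 2 are possible by Lagrange.
The subgroups of order 2 are: {e, (1 2)}; {e, (1 3)}; {e, (2 3)}.
So G has 3 subgroups of order 2.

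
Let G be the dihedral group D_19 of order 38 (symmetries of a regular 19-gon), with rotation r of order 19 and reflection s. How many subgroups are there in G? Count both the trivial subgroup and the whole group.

22

|G| = 38, so by Lagrange every subgroup order divides 38. Divisors: 1, 2, 19, 38.
Subgroups by order — order 1: 1; order 2: 19; order 19: 1; order 38: 1.
Total: 1 + 19 + 1 + 1 = 22.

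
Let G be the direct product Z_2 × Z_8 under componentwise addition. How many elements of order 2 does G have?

An element (a,b) has order lcm(ord(a), ord(b)); count pairs with lcm equal to 2.
Enumerating gives 3 such elements.

3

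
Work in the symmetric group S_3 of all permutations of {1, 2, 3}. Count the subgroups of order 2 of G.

3

|G| = 6 and 2 | 6, so subgroups of order 2 are possible by Lagrange.
The subgroups of order 2 are: {e, (1 2)}; {e, (1 3)}; {e, (2 3)}.
So G has 3 subgroups of order 2.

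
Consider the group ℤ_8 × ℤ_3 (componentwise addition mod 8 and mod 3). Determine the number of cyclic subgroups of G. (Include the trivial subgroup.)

8

Each element a generates a cyclic subgroup ⟨a⟩; distinct elements may generate the same one (a cyclic group of order d has φ(d) generators).
Cyclic subgroups by order — order 1: 1; order 2: 1; order 3: 1; order 4: 1; order 6: 1; order 8: 1; order 12: 1; order 24: 1.
Total: 8.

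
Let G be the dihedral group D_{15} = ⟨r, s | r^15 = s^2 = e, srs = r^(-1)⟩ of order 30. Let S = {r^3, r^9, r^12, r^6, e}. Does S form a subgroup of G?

|S| = 5 divides |G| = 30, consistent with Lagrange.
S contains the identity, every element's inverse is in S, and S is closed under ·: it is a subgroup.
In fact S = ⟨r^9⟩.

Yes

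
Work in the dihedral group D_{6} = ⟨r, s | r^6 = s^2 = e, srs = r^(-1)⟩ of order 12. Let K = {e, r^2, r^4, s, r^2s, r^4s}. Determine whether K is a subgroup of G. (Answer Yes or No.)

Yes

|K| = 6 divides |G| = 12, consistent with Lagrange.
K contains the identity, every element's inverse is in K, and K is closed under ·: it is a subgroup.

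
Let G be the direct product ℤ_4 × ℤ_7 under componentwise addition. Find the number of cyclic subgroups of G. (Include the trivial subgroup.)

6

Group the elements of G by the cyclic subgroup they generate; each cyclic subgroup of order d accounts for φ(d) elements.
Cyclic subgroups by order — order 1: 1; order 2: 1; order 4: 1; order 7: 1; order 14: 1; order 28: 1.
Total: 6.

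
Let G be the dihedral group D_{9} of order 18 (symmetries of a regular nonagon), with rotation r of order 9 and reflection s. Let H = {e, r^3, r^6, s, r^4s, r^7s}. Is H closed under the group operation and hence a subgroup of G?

Closure fails: s · r^6 = r^3s ∉ H. So H is not a subgroup.

No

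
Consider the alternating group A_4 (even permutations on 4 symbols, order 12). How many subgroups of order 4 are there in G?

|G| = 12 and 4 | 12, so subgroups of order 4 are possible by Lagrange.
The subgroups of order 4 are: {e, (1 2)(3 4), (1 3)(2 4), (1 4)(2 3)}.
So G has 1 subgroup of order 4.

1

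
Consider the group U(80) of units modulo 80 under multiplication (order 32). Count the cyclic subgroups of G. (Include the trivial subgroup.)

20

Group the elements of G by the cyclic subgroup they generate; each cyclic subgroup of order d accounts for φ(d) elements.
Cyclic subgroups by order — order 1: 1; order 2: 7; order 4: 12.
Total: 20.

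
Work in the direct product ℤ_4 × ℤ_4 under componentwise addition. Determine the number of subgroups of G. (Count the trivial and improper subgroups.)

|G| = 16, so by Lagrange every subgroup order divides 16. Divisors: 1, 2, 4, 8, 16.
Subgroups by order — order 1: 1; order 2: 3; order 4: 7; order 8: 3; order 16: 1.
Total: 1 + 3 + 7 + 3 + 1 = 15.

15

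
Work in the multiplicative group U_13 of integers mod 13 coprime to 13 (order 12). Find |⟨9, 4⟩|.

6

|⟨9⟩| = 3 and |⟨4⟩| = 6, so |H| is a multiple of lcm(3, 6) = 6 and divides |G| = 12.
Closing under the operation: H = {1, 3, 4, 9, 10, 12}, so |H| = 6.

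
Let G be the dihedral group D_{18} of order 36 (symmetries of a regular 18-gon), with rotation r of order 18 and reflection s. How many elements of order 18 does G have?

The elements of order 18 are: r, r^5, r^7, r^11, r^13, r^17.
That's 6.

6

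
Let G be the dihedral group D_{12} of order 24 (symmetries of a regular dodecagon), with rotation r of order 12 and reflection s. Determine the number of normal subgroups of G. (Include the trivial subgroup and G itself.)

G has 34 subgroups. Checking conjugation-invariance by order — order 1: 1/1 normal; order 2: 1/13 normal; order 3: 1/1 normal; order 4: 1/7 normal; order 6: 1/5 normal; order 8: 0/3 normal; order 12: 3/3 normal; order 24: 1/1 normal.
Total normal subgroups: 9.

9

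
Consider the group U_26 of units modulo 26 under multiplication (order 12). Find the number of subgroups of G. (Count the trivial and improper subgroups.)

|G| = 12, so by Lagrange every subgroup order divides 12. Divisors: 1, 2, 3, 4, 6, 12.
Subgroups by order — order 1: 1; order 2: 1; order 3: 1; order 4: 1; order 6: 1; order 12: 1.
Total: 1 + 1 + 1 + 1 + 1 + 1 = 6.

6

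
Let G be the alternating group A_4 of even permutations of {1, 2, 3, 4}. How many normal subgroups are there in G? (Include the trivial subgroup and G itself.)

3

G has 10 subgroups. Checking conjugation-invariance by order — order 1: 1/1 normal; order 2: 0/3 normal; order 3: 0/4 normal; order 4: 1/1 normal; order 12: 1/1 normal.
Total normal subgroups: 3.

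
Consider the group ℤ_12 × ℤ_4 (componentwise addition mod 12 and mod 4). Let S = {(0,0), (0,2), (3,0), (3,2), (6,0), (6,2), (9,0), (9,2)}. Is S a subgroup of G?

Yes

|S| = 8 divides |G| = 48, consistent with Lagrange.
S contains the identity, every element's inverse is in S, and S is closed under +: it is a subgroup.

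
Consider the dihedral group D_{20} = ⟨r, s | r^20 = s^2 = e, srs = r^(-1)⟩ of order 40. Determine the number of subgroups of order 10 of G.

|G| = 40 and 10 | 40, so subgroups of order 10 are possible by Lagrange.
The subgroups of order 10 are: {e, r^2, r^4, r^6, r^8, r^10, r^12, r^14, r^16, r^18}; {e, r^4, r^8, r^12, r^16, r^2s, r^6s, r^10s, r^14s, r^18s}; {e, r^4, r^8, r^12, r^16, r^3s, r^7s, r^11s, r^15s, r^19s}; {e, r^4, r^8, r^12, r^16, s, r^4s, r^8s, r^12s, r^16s}; … (5 in all).
So G has 5 subgroups of order 10.

5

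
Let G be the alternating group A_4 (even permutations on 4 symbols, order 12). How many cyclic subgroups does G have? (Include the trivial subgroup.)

8

Group the elements of G by the cyclic subgroup they generate; each cyclic subgroup of order d accounts for φ(d) elements.
Cyclic subgroups by order — order 1: 1; order 2: 3; order 3: 4.
Total: 8.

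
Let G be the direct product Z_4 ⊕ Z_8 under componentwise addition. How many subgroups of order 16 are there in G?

3

|G| = 32 and 16 | 32, so subgroups of order 16 are possible by Lagrange.
The subgroups of order 16 are: {(0,0), (0,1), (0,2), (0,3), (0,4), (0,5), (0,6), (0,7), (2,0), (2,1), (2,2), (2,3), (2,4), (2,5), (2,6), (2,7)}; {(0,0), (0,2), (0,4), (0,6), (1,0), (1,2), (1,4), (1,6), (2,0), (2,2), (2,4), (2,6), (3,0), (3,2), (3,4), (3,6)}; {(0,0), (0,2), (0,4), (0,6), (1,1), (1,3), (1,5), (1,7), (2,0), (2,2), (2,4), (2,6), (3,1), (3,3), (3,5), (3,7)}.
So G has 3 subgroups of order 16.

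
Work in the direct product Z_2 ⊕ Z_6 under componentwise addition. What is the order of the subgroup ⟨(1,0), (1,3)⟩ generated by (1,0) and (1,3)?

|⟨(1,0)⟩| = 2 and |⟨(1,3)⟩| = 2, so |H| is a multiple of lcm(2, 2) = 2 and divides |G| = 12.
Closing under the operation: H = {(0,0), (0,3), (1,0), (1,3)}, so |H| = 4.

4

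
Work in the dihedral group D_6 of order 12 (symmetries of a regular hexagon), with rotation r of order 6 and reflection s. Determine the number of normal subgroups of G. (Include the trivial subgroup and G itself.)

7

G has 16 subgroups. Checking conjugation-invariance by order — order 1: 1/1 normal; order 2: 1/7 normal; order 3: 1/1 normal; order 4: 0/3 normal; order 6: 3/3 normal; order 12: 1/1 normal.
Total normal subgroups: 7.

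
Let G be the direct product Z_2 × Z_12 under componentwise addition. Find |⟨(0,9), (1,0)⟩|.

|⟨(0,9)⟩| = 4 and |⟨(1,0)⟩| = 2, so |H| is a multiple of lcm(4, 2) = 4 and divides |G| = 24.
Closing under the operation: H = {(0,0), (0,3), (0,6), (0,9), (1,0), (1,3), (1,6), (1,9)}, so |H| = 8.

8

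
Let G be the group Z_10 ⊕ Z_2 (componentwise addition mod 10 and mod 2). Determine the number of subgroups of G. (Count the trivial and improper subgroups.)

10

|G| = 20, so by Lagrange every subgroup order divides 20. Divisors: 1, 2, 4, 5, 10, 20.
Subgroups by order — order 1: 1; order 2: 3; order 4: 1; order 5: 1; order 10: 3; order 20: 1.
Total: 1 + 3 + 1 + 1 + 3 + 1 = 10.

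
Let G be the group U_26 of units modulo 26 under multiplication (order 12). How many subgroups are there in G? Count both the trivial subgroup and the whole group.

|G| = 12, so by Lagrange every subgroup order divides 12. Divisors: 1, 2, 3, 4, 6, 12.
Subgroups by order — order 1: 1; order 2: 1; order 3: 1; order 4: 1; order 6: 1; order 12: 1.
Total: 1 + 1 + 1 + 1 + 1 + 1 = 6.

6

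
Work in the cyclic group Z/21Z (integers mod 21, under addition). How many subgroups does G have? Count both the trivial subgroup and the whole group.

A cyclic group of order 21 has exactly one subgroup for each divisor of 21.
Divisors of 21: 1, 3, 7, 21.
So Z/21Z has 4 subgroups.

4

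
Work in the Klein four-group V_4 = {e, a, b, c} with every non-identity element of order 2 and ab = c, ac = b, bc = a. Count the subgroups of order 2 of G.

3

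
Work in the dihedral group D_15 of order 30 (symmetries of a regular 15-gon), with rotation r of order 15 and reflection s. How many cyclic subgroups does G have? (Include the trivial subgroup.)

19

A cyclic subgroup of order d is generated by each of its φ(d) elements of order d, so the cyclic subgroups of order d number (#elements of order d)/φ(d).
Cyclic subgroups by order — order 1: 1; order 2: 15; order 3: 1; order 5: 1; order 15: 1.
Total: 19.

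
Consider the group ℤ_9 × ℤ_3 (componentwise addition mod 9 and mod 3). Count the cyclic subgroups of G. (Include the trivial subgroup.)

8

Each element a generates a cyclic subgroup ⟨a⟩; distinct elements may generate the same one (a cyclic group of order d has φ(d) generators).
Cyclic subgroups by order — order 1: 1; order 3: 4; order 9: 3.
Total: 8.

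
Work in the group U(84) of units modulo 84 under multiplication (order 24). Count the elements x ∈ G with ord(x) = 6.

14

Enumerating element orders in G gives 14 elements of order 6.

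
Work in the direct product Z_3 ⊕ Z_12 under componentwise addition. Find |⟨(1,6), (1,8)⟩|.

18

|⟨(1,6)⟩| = 6 and |⟨(1,8)⟩| = 3, so |H| is a multiple of lcm(6, 3) = 6 and divides |G| = 36.
Closing under the operation: H = {(0,0), (0,2), (0,4), (0,6), (0,8), (0,10), (1,0), (1,2), (1,4), (1,6), (1,8), (1,10), (2,0), (2,2), (2,4), (2,6), (2,8), (2,10)}, so |H| = 18.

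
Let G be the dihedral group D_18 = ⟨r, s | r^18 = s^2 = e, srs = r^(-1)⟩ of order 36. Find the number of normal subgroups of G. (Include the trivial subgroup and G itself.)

9

G has 45 subgroups. Checking conjugation-invariance by order — order 1: 1/1 normal; order 2: 1/19 normal; order 3: 1/1 normal; order 4: 0/9 normal; order 6: 1/7 normal; order 9: 1/1 normal; order 12: 0/3 normal; order 18: 3/3 normal; order 36: 1/1 normal.
Total normal subgroups: 9.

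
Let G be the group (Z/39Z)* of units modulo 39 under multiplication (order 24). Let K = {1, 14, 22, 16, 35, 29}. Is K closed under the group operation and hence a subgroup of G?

|K| = 6 divides |G| = 24, consistent with Lagrange.
K contains the identity, every element's inverse is in K, and K is closed under ·: it is a subgroup.
In fact K = ⟨35⟩.

Yes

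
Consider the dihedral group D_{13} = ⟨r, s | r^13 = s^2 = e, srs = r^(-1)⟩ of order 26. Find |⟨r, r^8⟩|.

13

|⟨r⟩| = 13 and |⟨r^8⟩| = 13, so |H| is a multiple of lcm(13, 13) = 13 and divides |G| = 26.
Closing under the operation: H = {e, r, r^2, r^3, r^4, r^5, r^6, r^7, r^8, r^9, r^10, r^11, r^12}, so |H| = 13.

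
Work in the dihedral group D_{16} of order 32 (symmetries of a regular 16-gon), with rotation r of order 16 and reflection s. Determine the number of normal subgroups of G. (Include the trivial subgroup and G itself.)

G has 36 subgroups. Checking conjugation-invariance by order — order 1: 1/1 normal; order 2: 1/17 normal; order 4: 1/9 normal; order 8: 1/5 normal; order 16: 3/3 normal; order 32: 1/1 normal.
Total normal subgroups: 8.

8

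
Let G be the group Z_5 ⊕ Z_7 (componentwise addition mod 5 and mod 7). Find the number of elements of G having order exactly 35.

24

An element (a,b) has order lcm(ord(a), ord(b)); count pairs with lcm equal to 35.
Enumerating gives 24 such elements.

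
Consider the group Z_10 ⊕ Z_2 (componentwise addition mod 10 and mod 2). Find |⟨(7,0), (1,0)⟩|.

10

|⟨(7,0)⟩| = 10 and |⟨(1,0)⟩| = 10, so |H| is a multiple of lcm(10, 10) = 10 and divides |G| = 20.
Closing under the operation: H = {(0,0), (1,0), (2,0), (3,0), (4,0), (5,0), (6,0), (7,0), (8,0), (9,0)}, so |H| = 10.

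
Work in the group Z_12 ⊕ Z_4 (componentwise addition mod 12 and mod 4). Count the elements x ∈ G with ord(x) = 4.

12

An element (a,b) has order lcm(ord(a), ord(b)); count pairs with lcm equal to 4.
Enumerating gives 12 such elements.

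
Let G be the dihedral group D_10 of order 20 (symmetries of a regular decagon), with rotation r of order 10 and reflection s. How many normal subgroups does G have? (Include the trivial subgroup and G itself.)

G has 22 subgroups. Checking conjugation-invariance by order — order 1: 1/1 normal; order 2: 1/11 normal; order 4: 0/5 normal; order 5: 1/1 normal; order 10: 3/3 normal; order 20: 1/1 normal.
Total normal subgroups: 7.

7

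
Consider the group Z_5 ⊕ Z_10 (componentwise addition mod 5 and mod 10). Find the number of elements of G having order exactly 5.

An element (a,b) has order lcm(ord(a), ord(b)); count pairs with lcm equal to 5.
Enumerating gives 24 such elements.

24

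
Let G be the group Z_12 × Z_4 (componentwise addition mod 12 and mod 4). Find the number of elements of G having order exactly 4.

12

An element (a,b) has order lcm(ord(a), ord(b)); count pairs with lcm equal to 4.
Enumerating gives 12 such elements.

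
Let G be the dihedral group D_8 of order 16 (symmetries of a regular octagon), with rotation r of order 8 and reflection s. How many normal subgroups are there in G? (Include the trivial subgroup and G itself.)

G has 19 subgroups. Checking conjugation-invariance by order — order 1: 1/1 normal; order 2: 1/9 normal; order 4: 1/5 normal; order 8: 3/3 normal; order 16: 1/1 normal.
Total normal subgroups: 7.

7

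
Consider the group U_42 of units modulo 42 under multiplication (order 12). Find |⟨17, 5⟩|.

6

|⟨17⟩| = 6 and |⟨5⟩| = 6, so |H| is a multiple of lcm(6, 6) = 6 and divides |G| = 12.
Closing under the operation: H = {1, 5, 17, 25, 37, 41}, so |H| = 6.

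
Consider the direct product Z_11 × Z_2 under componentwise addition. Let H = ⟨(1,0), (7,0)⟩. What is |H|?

11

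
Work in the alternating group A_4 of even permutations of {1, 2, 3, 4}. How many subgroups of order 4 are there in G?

|G| = 12 and 4 | 12, so subgroups of order 4 are possible by Lagrange.
The subgroups of order 4 are: {e, (1 2)(3 4), (1 3)(2 4), (1 4)(2 3)}.
So G has 1 subgroup of order 4.

1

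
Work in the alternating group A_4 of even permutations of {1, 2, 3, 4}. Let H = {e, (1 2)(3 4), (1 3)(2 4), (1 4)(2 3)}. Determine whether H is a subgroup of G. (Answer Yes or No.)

Yes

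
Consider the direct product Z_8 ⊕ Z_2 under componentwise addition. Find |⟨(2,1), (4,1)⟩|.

8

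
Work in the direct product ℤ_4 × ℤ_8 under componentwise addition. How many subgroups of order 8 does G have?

7

|G| = 32 and 8 | 32, so subgroups of order 8 are possible by Lagrange.
The subgroups of order 8 are: {(0,0), (0,1), (0,2), (0,3), (0,4), (0,5), (0,6), (0,7)}; {(0,0), (0,2), (0,4), (0,6), (2,0), (2,2), (2,4), (2,6)}; {(0,0), (0,2), (0,4), (0,6), (2,1), (2,3), (2,5), (2,7)}; {(0,0), (0,4), (1,0), (1,4), (2,0), (2,4), (3,0), (3,4)}; … (7 in all).
So G has 7 subgroups of order 8.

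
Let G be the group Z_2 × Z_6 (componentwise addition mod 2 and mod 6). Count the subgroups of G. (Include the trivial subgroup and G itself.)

|G| = 12, so by Lagrange every subgroup order divides 12. Divisors: 1, 2, 3, 4, 6, 12.
Subgroups by order — order 1: 1; order 2: 3; order 3: 1; order 4: 1; order 6: 3; order 12: 1.
Total: 1 + 3 + 1 + 1 + 3 + 1 = 10.

10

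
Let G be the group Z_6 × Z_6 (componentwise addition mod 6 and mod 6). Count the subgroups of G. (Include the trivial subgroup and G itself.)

30

|G| = 36, so by Lagrange every subgroup order divides 36. Divisors: 1, 2, 3, 4, 6, 9, 12, 18, 36.
Subgroups by order — order 1: 1; order 2: 3; order 3: 4; order 4: 1; order 6: 12; order 9: 1; order 12: 4; order 18: 3; order 36: 1.
Total: 1 + 3 + 4 + 1 + 12 + 1 + 4 + 3 + 1 = 30.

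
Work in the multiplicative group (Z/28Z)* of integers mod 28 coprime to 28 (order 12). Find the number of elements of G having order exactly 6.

6

The elements of order 6 are: 3, 5, 11, 17, 19, 23.
That's 6.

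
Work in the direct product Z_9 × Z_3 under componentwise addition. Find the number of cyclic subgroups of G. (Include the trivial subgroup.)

A cyclic subgroup of order d is generated by each of its φ(d) elements of order d, so the cyclic subgroups of order d number (#elements of order d)/φ(d).
Cyclic subgroups by order — order 1: 1; order 3: 4; order 9: 3.
Total: 8.

8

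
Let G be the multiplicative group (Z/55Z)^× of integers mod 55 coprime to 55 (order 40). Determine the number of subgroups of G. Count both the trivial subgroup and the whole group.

16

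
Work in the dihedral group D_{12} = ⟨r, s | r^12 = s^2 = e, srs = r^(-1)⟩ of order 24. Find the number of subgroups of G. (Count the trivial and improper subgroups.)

34

|G| = 24, so by Lagrange every subgroup order divides 24. Divisors: 1, 2, 3, 4, 6, 8, 12, 24.
Subgroups by order — order 1: 1; order 2: 13; order 3: 1; order 4: 7; order 6: 5; order 8: 3; order 12: 3; order 24: 1.
Total: 1 + 13 + 1 + 7 + 5 + 3 + 3 + 1 = 34.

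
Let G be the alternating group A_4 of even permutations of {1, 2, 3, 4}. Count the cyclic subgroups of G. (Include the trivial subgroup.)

8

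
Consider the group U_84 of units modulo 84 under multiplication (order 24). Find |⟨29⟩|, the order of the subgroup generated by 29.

Compute successive powers of 29 mod 84: 29, 1; 29^2 ≡ 1 (mod 84).
So |⟨29⟩| = 2.

2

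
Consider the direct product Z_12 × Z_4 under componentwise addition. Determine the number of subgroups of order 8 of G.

3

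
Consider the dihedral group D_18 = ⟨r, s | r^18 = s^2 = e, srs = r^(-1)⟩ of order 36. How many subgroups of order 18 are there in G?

|G| = 36 and 18 | 36, so subgroups of order 18 are possible by Lagrange.
The subgroups of order 18 are: {e, r, r^2, r^3, r^4, r^5, r^6, r^7, r^8, r^9, r^10, r^11, r^12, r^13, r^14, r^15, r^16, r^17}; {e, r^2, r^4, r^6, r^8, r^10, r^12, r^14, r^16, s, r^2s, r^4s, r^6s, r^8s, r^10s, r^12s, r^14s, r^16s}; {e, r^2, r^4, r^6, r^8, r^10, r^12, r^14, r^16, rs, r^3s, r^5s, r^7s, r^9s, r^11s, r^13s, r^15s, r^17s}.
So G has 3 subgroups of order 18.

3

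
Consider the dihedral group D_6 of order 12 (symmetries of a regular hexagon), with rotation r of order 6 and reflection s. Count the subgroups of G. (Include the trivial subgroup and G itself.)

|G| = 12, so by Lagrange every subgroup order divides 12. Divisors: 1, 2, 3, 4, 6, 12.
Subgroups by order — order 1: 1; order 2: 7; order 3: 1; order 4: 3; order 6: 3; order 12: 1.
Total: 1 + 7 + 1 + 3 + 3 + 1 = 16.

16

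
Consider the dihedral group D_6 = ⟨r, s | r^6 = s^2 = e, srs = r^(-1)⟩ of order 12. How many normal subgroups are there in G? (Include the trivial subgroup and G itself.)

7

G has 16 subgroups. Checking conjugation-invariance by order — order 1: 1/1 normal; order 2: 1/7 normal; order 3: 1/1 normal; order 4: 0/3 normal; order 6: 3/3 normal; order 12: 1/1 normal.
Total normal subgroups: 7.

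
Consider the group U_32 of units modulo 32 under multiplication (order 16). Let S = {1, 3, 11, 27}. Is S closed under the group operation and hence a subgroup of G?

27 ∈ S but its inverse 19 ∉ S, so S is not a subgroup.

No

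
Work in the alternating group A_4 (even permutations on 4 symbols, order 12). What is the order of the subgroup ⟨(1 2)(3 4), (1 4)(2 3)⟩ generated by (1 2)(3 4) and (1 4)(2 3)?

|⟨(1 2)(3 4)⟩| = 2 and |⟨(1 4)(2 3)⟩| = 2, so |H| is a multiple of lcm(2, 2) = 2 and divides |G| = 12.
Closing under the operation: H = {e, (1 2)(3 4), (1 3)(2 4), (1 4)(2 3)}, so |H| = 4.

4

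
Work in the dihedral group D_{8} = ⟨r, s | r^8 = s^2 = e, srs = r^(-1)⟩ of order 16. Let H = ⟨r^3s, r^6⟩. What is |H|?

8

|⟨r^3s⟩| = 2 and |⟨r^6⟩| = 4, so |H| is a multiple of lcm(2, 4) = 4 and divides |G| = 16.
Closing under the operation: H = {e, r^2, r^4, r^6, rs, r^3s, r^5s, r^7s}, so |H| = 8.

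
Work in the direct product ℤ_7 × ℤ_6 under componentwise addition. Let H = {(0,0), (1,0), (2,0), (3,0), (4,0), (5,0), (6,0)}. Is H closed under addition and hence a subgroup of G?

|H| = 7 divides |G| = 42, consistent with Lagrange.
H contains the identity, every element's inverse is in H, and H is closed under +: it is a subgroup.
In fact H = ⟨(4,0)⟩.

Yes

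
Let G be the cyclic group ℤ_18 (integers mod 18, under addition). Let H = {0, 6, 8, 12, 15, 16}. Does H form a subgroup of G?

No

16 ∈ H but its inverse 2 ∉ H, so H is not a subgroup.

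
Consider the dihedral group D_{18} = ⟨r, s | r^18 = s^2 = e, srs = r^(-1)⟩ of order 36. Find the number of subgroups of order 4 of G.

9

|G| = 36 and 4 | 36, so subgroups of order 4 are possible by Lagrange.
The subgroups of order 4 are: {e, r^9, rs, r^10s}; {e, r^9, r^2s, r^11s}; {e, r^9, r^3s, r^12s}; {e, r^9, r^4s, r^13s}; … (9 in all).
So G has 9 subgroups of order 4.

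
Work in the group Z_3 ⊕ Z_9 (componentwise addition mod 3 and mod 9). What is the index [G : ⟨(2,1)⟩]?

3

|⟨(2,1)⟩| = 9 and |G| = 27.
By Lagrange, [G : H] = |G|/|H| = 27/9 = 3.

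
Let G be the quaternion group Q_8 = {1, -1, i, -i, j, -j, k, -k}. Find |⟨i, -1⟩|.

4

|⟨i⟩| = 4 and |⟨-1⟩| = 2, so |H| is a multiple of lcm(4, 2) = 4 and divides |G| = 8.
Closing under the operation: H = {1, -1, i, -i}, so |H| = 4.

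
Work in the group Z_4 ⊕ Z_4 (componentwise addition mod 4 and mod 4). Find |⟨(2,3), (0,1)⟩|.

|⟨(2,3)⟩| = 4 and |⟨(0,1)⟩| = 4, so |H| is a multiple of lcm(4, 4) = 4 and divides |G| = 16.
Closing under the operation: H = {(0,0), (0,1), (0,2), (0,3), (2,0), (2,1), (2,2), (2,3)}, so |H| = 8.

8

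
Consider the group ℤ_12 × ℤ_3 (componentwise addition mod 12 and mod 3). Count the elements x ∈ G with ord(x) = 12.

An element (a,b) has order lcm(ord(a), ord(b)); count pairs with lcm equal to 12.
Enumerating gives 16 such elements.

16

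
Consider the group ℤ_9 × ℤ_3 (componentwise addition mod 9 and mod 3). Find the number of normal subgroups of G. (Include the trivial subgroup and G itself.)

10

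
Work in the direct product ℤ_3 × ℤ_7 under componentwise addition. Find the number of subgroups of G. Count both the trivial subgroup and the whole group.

|G| = 21, so by Lagrange every subgroup order divides 21. Divisors: 1, 3, 7, 21.
Subgroups by order — order 1: 1; order 3: 1; order 7: 1; order 21: 1.
Total: 1 + 1 + 1 + 1 = 4.

4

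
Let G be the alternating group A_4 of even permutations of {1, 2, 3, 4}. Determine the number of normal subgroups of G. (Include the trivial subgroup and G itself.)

3

G has 10 subgroups. Checking conjugation-invariance by order — order 1: 1/1 normal; order 2: 0/3 normal; order 3: 0/4 normal; order 4: 1/1 normal; order 12: 1/1 normal.
Total normal subgroups: 3.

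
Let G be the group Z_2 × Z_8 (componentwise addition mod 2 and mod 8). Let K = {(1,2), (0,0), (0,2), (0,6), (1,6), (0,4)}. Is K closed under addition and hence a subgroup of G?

|K| = 6 does not divide |G| = 16, so by Lagrange K is not a subgroup.

No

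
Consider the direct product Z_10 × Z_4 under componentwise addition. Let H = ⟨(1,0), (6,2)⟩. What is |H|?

20

|⟨(1,0)⟩| = 10 and |⟨(6,2)⟩| = 10, so |H| is a multiple of lcm(10, 10) = 10 and divides |G| = 40.
Closing under the operation: H = {(0,0), (0,2), (1,0), (1,2), (2,0), (2,2), (3,0), (3,2), (4,0), (4,2), (5,0), (5,2), (6,0), (6,2), (7,0), (7,2), (8,0), (8,2), (9,0), (9,2)}, so |H| = 20.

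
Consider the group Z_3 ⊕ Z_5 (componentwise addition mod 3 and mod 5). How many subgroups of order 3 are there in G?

|G| = 15 and 3 | 15, so subgroups of order 3 are possible by Lagrange.
The subgroups of order 3 are: {(0,0), (1,0), (2,0)}.
So G has 1 subgroup of order 3.

1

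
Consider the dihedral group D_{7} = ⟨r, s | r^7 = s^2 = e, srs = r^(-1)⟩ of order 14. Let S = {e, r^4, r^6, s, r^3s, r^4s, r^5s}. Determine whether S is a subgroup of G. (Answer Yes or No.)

r^4 ∈ S but its inverse r^3 ∉ S, so S is not a subgroup.

No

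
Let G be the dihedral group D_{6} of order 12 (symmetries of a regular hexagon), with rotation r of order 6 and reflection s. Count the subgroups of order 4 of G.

|G| = 12 and 4 | 12, so subgroups of order 4 are possible by Lagrange.
The subgroups of order 4 are: {e, r^3, r^2s, r^5s}; {e, r^3, s, r^3s}; {e, r^3, rs, r^4s}.
So G has 3 subgroups of order 4.

3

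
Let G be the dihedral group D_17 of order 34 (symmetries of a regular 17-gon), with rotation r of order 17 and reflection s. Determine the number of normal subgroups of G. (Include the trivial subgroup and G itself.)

G has 20 subgroups. Checking conjugation-invariance by order — order 1: 1/1 normal; order 2: 0/17 normal; order 17: 1/1 normal; order 34: 1/1 normal.
Total normal subgroups: 3.

3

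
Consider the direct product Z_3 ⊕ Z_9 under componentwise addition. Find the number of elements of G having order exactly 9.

18

An element (a,b) has order lcm(ord(a), ord(b)); count pairs with lcm equal to 9.
Enumerating gives 18 such elements.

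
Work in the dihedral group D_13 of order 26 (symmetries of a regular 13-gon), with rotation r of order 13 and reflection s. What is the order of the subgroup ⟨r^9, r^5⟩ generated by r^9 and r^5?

|⟨r^9⟩| = 13 and |⟨r^5⟩| = 13, so |H| is a multiple of lcm(13, 13) = 13 and divides |G| = 26.
Closing under the operation: H = {e, r, r^2, r^3, r^4, r^5, r^6, r^7, r^8, r^9, r^10, r^11, r^12}, so |H| = 13.

13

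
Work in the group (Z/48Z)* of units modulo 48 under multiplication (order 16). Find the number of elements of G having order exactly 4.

8

The elements of order 4 are: 5, 11, 13, 19, 29, 35, 37, 43.
That's 8.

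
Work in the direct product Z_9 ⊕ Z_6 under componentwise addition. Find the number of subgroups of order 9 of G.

|G| = 54 and 9 | 54, so subgroups of order 9 are possible by Lagrange.
The subgroups of order 9 are: {(0,0), (0,2), (0,4), (3,0), (3,2), (3,4), (6,0), (6,2), (6,4)}; {(0,0), (1,0), (2,0), (3,0), (4,0), (5,0), (6,0), (7,0), (8,0)}; {(0,0), (1,2), (2,4), (3,0), (4,2), (5,4), (6,0), (7,2), (8,4)}; {(0,0), (1,4), (2,2), (3,0), (4,4), (5,2), (6,0), (7,4), (8,2)}.
So G has 4 subgroups of order 9.

4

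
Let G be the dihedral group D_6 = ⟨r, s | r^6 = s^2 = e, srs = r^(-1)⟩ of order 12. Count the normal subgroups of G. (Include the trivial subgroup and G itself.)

G has 16 subgroups. Checking conjugation-invariance by order — order 1: 1/1 normal; order 2: 1/7 normal; order 3: 1/1 normal; order 4: 0/3 normal; order 6: 3/3 normal; order 12: 1/1 normal.
Total normal subgroups: 7.

7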